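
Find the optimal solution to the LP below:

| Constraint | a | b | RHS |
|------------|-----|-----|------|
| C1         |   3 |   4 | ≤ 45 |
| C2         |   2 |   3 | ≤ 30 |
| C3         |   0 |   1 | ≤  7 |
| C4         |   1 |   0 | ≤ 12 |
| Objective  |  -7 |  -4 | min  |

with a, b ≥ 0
a = 12, b = 2, z = -92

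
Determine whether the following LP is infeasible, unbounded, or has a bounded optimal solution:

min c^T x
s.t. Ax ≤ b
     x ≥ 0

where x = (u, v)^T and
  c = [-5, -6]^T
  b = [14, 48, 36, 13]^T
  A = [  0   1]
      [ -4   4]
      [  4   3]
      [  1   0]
The point (0, 12) satisfies every constraint, so the LP is feasible; the constraints give u ≤ 13 and v ≤ 14, which with u, v ≥ 0 keep the feasible region inside a bounded box. A feasible, bounded LP attains a finite optimum at a vertex.

Evaluating z = -5u - 6v at each vertex:
  (0, 0): z = 0
  (9, 0): z = -45
  (0, 12): z = -72

The LP has an optimal solution: (0, 12) with z = -72.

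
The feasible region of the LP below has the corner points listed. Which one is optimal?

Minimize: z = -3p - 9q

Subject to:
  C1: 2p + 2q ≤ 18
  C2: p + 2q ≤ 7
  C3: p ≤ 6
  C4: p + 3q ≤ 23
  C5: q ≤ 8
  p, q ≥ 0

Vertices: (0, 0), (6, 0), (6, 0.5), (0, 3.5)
Evaluating z = -3p - 9q at each vertex:
  (0, 0): z = 0
  (6, 0): z = -18
  (6, 0.5): z = -22.5
  (0, 3.5): z = -31.5

The smallest value is z = -31.5, attained at (0, 3.5).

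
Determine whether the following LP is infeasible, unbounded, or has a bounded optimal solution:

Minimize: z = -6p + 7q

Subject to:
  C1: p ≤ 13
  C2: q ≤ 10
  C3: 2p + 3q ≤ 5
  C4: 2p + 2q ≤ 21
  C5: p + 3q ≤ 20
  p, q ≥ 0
The point (2.5, 0) satisfies every constraint, so the LP is feasible; the constraints give p ≤ 13 and q ≤ 10, which with p, q ≥ 0 keep the feasible region inside a bounded box. A feasible, bounded LP attains a finite optimum at a vertex.

Evaluating z = -6p + 7q at each vertex:
  (0, 0): z = 0
  (2.5, 0): z = -15
  (0, 1.667): z = 11.67

Feasible with finite optimum z* = -15 at (2.5, 0).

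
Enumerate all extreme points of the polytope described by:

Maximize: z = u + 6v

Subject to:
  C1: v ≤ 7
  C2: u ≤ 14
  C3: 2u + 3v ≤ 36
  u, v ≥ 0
Each vertex is the intersection of two constraint boundaries that also satisfies all remaining constraints:
  u = 0 and v = 0 → (0, 0)
  u = 14 and v = 0 → (14, 0)
  u = 14 and 2u + 3v = 36 → (14, 2.667)
  v = 7 and 2u + 3v = 36 → (7.5, 7)
  v = 7 and u = 0 → (0, 7)

Vertices: (0, 0), (14, 0), (14, 2.667), (7.5, 7), (0, 7)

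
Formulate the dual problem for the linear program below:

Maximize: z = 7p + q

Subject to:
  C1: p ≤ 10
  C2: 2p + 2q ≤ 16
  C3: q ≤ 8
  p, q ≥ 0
Minimize: z = 10y1 + 16y2 + 8y3

Subject to:
  C1: -y1 - 2y2 ≤ -7
  C2: -2y2 - y3 ≤ -1
  y1, y2, y3 ≥ 0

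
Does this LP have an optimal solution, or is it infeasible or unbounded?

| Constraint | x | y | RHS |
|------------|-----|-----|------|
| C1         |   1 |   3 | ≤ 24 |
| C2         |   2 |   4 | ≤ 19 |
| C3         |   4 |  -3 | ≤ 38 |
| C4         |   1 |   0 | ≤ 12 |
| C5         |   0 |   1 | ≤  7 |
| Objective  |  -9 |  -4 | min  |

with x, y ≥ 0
The point (9.5, 0) satisfies every constraint, so the LP is feasible; the constraints give x ≤ 12 and y ≤ 7, which with x, y ≥ 0 keep the feasible region inside a bounded box. A feasible, bounded LP attains a finite optimum at a vertex.

Evaluating z = -9x - 4y at each vertex:
  (0, 0): z = 0
  (9.5, 0): z = -85.5
  (0, 4.75): z = -19

The LP has an optimal solution: (9.5, 0) with z = -85.5.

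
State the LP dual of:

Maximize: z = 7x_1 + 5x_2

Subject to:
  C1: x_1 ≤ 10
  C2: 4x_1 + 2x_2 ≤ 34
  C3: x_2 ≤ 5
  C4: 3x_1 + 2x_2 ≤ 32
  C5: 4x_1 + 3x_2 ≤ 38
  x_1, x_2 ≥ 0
Minimize: z = 10y1 + 34y2 + 5y3 + 32y4 + 38y5

Subject to:
  C1: -y1 - 4y2 - 3y4 - 4y5 ≤ -7
  C2: -2y2 - y3 - 2y4 - 3y5 ≤ -5
  y1, y2, y3, y4, y5 ≥ 0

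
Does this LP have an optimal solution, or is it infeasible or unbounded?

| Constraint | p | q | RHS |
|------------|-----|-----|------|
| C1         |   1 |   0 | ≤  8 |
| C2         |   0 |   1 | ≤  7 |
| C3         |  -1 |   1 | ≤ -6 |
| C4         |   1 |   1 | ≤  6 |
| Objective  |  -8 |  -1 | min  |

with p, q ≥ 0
The point (6, 0) satisfies every constraint, so the LP is feasible; the constraints give p ≤ 8 and q ≤ 7, which with p, q ≥ 0 keep the feasible region inside a bounded box. A feasible, bounded LP attains a finite optimum at a vertex.

The LP has an optimal solution: (6, 0) with z = -48.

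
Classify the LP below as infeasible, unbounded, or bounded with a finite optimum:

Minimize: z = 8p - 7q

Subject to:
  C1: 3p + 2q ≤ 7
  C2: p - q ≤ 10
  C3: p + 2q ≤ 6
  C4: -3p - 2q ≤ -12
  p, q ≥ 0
C1 requires 3p + 2q ≤ 7, while C4 (-3p - 2q ≤ -12) is equivalent to 3p + 2q ≥ 12. Together they would need 12 ≤ 3p + 2q ≤ 7, which is impossible since 12 > 7. No point satisfies all constraints.

Infeasible: no point satisfies all constraints simultaneously.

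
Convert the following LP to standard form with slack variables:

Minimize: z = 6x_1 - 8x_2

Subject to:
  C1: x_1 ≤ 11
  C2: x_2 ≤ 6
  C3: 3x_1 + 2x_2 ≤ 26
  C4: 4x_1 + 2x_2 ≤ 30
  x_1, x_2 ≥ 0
min z = 6x_1 - 8x_2

s.t.
  x_1 + s1 = 11
  x_2 + s2 = 6
  3x_1 + 2x_2 + s3 = 26
  4x_1 + 2x_2 + s4 = 30
  x_1, x_2, s1, s2, s3, s4 ≥ 0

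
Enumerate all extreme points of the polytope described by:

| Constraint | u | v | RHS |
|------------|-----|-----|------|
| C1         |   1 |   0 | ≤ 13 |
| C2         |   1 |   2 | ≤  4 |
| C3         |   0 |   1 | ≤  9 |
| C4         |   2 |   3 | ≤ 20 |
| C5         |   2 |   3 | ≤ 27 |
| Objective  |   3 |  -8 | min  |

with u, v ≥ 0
Each vertex is the intersection of two constraint boundaries that also satisfies all remaining constraints:
  u = 0 and v = 0 → (0, 0)
  u + 2v = 4 and v = 0 → (4, 0)
  u + 2v = 4 and u = 0 → (0, 2)

Vertices: (0, 0), (4, 0), (0, 2)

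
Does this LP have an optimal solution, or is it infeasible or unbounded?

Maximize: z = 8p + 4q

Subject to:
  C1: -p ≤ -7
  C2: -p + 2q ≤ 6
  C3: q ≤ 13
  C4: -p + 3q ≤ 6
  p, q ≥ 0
Feasible point: (7, 0) satisfies every constraint, so the LP is feasible.
Direction d = (1, 0): for each constraint row a, a·d ≤ 0 —
  (-1)(1) + (0)(0) = -1 ≤ 0
  (-1)(1) + (2)(0) = -1 ≤ 0
  (0)(1) + (1)(0) = 0 ≤ 0
  (-1)(1) + (3)(0) = -1 ≤ 0
and d ≥ 0, so (7, 0) + t·d stays feasible for every t ≥ 0. Along this ray z = 8p + 4q changes by 8 per unit t, so z → +∞.

Unbounded — the objective can increase without bound over the feasible region.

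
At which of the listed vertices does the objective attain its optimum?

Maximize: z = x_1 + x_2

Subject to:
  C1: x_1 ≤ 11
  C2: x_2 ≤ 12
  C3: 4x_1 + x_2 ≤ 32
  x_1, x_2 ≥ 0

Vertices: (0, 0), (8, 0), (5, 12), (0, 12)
Evaluating z = x_1 + x_2 at each vertex:
  (0, 0): z = 0
  (8, 0): z = 8
  (5, 12): z = 17
  (0, 12): z = 12

The largest value is z = 17, attained at (5, 12).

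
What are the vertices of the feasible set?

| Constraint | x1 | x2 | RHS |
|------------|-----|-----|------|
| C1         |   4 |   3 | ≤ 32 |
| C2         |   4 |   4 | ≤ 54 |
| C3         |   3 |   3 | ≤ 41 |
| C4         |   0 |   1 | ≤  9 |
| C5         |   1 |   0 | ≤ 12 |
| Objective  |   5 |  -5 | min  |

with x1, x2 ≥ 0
Each vertex is the intersection of two constraint boundaries that also satisfies all remaining constraints:
  x1 = 0 and x2 = 0 → (0, 0)
  4x1 + 3x2 = 32 and x2 = 0 → (8, 0)
  4x1 + 3x2 = 32 and x2 = 9 → (1.25, 9)
  x2 = 9 and x1 = 0 → (0, 9)

Vertices: (0, 0), (8, 0), (1.25, 9), (0, 9)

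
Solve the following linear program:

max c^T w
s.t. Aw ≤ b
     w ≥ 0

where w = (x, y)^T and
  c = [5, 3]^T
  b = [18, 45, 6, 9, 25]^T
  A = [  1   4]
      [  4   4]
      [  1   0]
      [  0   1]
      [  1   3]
Each vertex is the intersection of two constraint boundaries that also satisfies all remaining constraints:
  x = 0 and y = 0 → (0, 0)
  x = 6 and y = 0 → (6, 0)
  x + 4y = 18 and x = 6 → (6, 3)
  x + 4y = 18 and x = 0 → (0, 4.5)

Evaluating z = 5x + 3y at each vertex:
  (0, 0): z = 0
  (6, 0): z = 30
  (6, 3): z = 39
  (0, 4.5): z = 13.5

The maximum is at (6, 3) with z = 39.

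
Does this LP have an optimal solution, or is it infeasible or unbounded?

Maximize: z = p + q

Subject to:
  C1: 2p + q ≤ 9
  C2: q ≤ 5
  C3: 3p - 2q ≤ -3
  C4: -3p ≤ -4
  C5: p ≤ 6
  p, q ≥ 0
The point (2, 5) satisfies every constraint, so the LP is feasible; the constraints give p ≤ 6 and q ≤ 5, which with p, q ≥ 0 keep the feasible region inside a bounded box. A feasible, bounded LP attains a finite optimum at a vertex.

Bounded optimum: z* = 7 at (2, 5).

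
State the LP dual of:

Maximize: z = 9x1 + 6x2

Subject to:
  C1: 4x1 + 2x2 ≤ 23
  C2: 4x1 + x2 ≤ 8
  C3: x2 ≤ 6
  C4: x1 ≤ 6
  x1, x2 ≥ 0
Minimize: z = 23y1 + 8y2 + 6y3 + 6y4

Subject to:
  C1: -4y1 - 4y2 - y4 ≤ -9
  C2: -2y1 - y2 - y3 ≤ -6
  y1, y2, y3, y4 ≥ 0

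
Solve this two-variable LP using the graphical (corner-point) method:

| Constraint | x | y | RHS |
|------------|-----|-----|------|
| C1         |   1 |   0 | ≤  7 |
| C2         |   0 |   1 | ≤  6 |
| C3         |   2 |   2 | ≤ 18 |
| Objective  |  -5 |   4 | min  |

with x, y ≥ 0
Each vertex is the intersection of two constraint boundaries that also satisfies all remaining constraints:
  x = 0 and y = 0 → (0, 0)
  x = 7 and y = 0 → (7, 0)
  x = 7 and 2x + 2y = 18 → (7, 2)
  y = 6 and 2x + 2y = 18 → (3, 6)
  y = 6 and x = 0 → (0, 6)

Evaluating z = -5x + 4y at each vertex:
  (0, 0): z = 0
  (7, 0): z = -35
  (7, 2): z = -27
  (3, 6): z = 9
  (0, 6): z = 24

The minimum is at (7, 0) with z = -35.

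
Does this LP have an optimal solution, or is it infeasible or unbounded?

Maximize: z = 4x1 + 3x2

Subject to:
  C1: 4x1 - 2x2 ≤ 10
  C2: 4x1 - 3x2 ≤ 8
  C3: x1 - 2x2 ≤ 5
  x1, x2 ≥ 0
Feasible point: (0, 0) satisfies every constraint, so the LP is feasible.
Direction d = (0, 1): for each constraint row a, a·d ≤ 0 —
  (4)(0) + (-2)(1) = -2 ≤ 0
  (4)(0) + (-3)(1) = -3 ≤ 0
  (1)(0) + (-2)(1) = -2 ≤ 0
and d ≥ 0, so (0, 0) + t·d stays feasible for every t ≥ 0. Along this ray z = 4x1 + 3x2 changes by 3 per unit t, so z → +∞.

The LP is unbounded; z can be made arbitrarily large.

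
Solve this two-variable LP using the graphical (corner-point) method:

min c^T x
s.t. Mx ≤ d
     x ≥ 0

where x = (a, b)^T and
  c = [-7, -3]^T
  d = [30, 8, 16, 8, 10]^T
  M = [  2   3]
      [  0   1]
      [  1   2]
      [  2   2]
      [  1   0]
a = 4, b = 0, z = -28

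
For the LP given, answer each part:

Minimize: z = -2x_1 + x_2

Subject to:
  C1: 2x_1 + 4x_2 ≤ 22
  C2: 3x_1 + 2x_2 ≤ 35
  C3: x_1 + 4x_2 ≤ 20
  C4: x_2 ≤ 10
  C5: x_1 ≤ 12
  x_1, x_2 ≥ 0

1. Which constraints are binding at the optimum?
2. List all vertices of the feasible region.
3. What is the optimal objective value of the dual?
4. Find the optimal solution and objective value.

1. C1, x_2 ≥ 0
2. (0, 0), (11, 0), (2, 4.5), (0, 5)
3. -22 (by strong duality, equal to the primal optimum)
4. x_1 = 11, x_2 = 0, z = -22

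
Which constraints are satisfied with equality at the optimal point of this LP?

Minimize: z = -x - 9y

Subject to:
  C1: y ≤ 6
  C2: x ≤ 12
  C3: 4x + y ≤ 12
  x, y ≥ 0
Optimal: x = 1.5, y = 6
Slack at optimum:
  C1: slack = 0 (binding)
  C2: slack = 10.5
  C3: slack = 0 (binding)
  x ≥ 0: x = 1.5
  y ≥ 0: y = 6
Binding constraints: C1, C3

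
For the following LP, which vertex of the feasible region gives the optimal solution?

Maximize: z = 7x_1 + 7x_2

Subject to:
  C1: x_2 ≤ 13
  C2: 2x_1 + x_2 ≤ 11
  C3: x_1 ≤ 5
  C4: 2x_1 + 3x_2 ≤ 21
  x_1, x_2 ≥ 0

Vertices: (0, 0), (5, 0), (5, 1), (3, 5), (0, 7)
(3, 5) with z = 56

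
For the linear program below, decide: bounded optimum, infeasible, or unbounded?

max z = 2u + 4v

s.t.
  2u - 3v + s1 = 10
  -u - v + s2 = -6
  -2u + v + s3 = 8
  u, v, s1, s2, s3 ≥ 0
Feasible point: (0, 6) satisfies every constraint, so the LP is feasible.
Direction d = (1, 1): for each constraint row a, a·d ≤ 0 —
  (2)(1) + (-3)(1) = -1 ≤ 0
  (-1)(1) + (-1)(1) = -2 ≤ 0
  (-2)(1) + (1)(1) = -1 ≤ 0
and d ≥ 0, so (0, 6) + t·d stays feasible for every t ≥ 0. Along this ray z = 2u + 4v changes by 6 per unit t, so z → +∞.

The LP is unbounded; z can be made arbitrarily large.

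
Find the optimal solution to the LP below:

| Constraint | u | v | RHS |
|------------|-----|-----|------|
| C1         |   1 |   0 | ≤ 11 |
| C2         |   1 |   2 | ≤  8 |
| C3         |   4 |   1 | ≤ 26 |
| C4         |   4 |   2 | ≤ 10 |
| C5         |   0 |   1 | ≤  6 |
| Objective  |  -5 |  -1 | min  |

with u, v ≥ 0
u = 2.5, v = 0, z = -12.5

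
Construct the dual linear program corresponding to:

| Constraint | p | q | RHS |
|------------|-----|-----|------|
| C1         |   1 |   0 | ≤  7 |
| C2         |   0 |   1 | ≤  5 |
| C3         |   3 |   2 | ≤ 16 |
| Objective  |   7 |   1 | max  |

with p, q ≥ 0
Minimize: z = 7y1 + 5y2 + 16y3

Subject to:
  C1: -y1 - 3y3 ≤ -7
  C2: -y2 - 2y3 ≤ -1
  y1, y2, y3 ≥ 0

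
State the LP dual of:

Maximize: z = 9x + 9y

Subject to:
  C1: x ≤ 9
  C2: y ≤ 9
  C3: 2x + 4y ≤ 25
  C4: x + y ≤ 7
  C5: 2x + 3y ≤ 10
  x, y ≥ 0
Minimize: z = 9y1 + 9y2 + 25y3 + 7y4 + 10y5

Subject to:
  C1: -y1 - 2y3 - y4 - 2y5 ≤ -9
  C2: -y2 - 4y3 - y4 - 3y5 ≤ -9
  y1, y2, y3, y4, y5 ≥ 0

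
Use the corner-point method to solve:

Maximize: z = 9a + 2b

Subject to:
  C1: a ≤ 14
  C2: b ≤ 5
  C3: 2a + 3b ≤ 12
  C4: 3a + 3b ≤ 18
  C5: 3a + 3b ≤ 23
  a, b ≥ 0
a = 6, b = 0, z = 54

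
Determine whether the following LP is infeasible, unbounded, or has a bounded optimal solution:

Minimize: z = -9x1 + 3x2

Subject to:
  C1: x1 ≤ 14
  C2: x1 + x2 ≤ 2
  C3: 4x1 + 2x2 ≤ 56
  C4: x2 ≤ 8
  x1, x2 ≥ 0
The point (2, 0) satisfies every constraint, so the LP is feasible; the constraints give x1 ≤ 14 and x2 ≤ 8, which with x1, x2 ≥ 0 keep the feasible region inside a bounded box. A feasible, bounded LP attains a finite optimum at a vertex.

Evaluating z = -9x1 + 3x2 at each vertex:
  (0, 0): z = 0
  (2, 0): z = -18
  (0, 2): z = 6

The LP has an optimal solution: (2, 0) with z = -18.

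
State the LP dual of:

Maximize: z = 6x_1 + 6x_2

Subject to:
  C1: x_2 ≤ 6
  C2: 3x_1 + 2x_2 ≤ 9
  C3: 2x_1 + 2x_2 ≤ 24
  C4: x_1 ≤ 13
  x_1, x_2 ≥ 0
Minimize: z = 6y1 + 9y2 + 24y3 + 13y4

Subject to:
  C1: -3y2 - 2y3 - y4 ≤ -6
  C2: -y1 - 2y2 - 2y3 ≤ -6
  y1, y2, y3, y4 ≥ 0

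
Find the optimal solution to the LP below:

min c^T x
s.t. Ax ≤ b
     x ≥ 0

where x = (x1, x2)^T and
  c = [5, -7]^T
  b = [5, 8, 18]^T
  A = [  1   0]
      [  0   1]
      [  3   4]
Each vertex is the intersection of two constraint boundaries that also satisfies all remaining constraints:
  x1 = 0 and x2 = 0 → (0, 0)
  x1 = 5 and x2 = 0 → (5, 0)
  x1 = 5 and 3x1 + 4x2 = 18 → (5, 0.75)
  3x1 + 4x2 = 18 and x1 = 0 → (0, 4.5)

Evaluating z = 5x1 - 7x2 at each vertex:
  (0, 0): z = 0
  (5, 0): z = 25
  (5, 0.75): z = 19.75
  (0, 4.5): z = -31.5

The minimum is at (0, 4.5) with z = -31.5.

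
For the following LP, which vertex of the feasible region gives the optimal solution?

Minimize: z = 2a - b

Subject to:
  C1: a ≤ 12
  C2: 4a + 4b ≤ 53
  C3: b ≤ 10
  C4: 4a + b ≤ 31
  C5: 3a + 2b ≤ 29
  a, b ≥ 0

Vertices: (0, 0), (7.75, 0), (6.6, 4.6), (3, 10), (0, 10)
(0, 10) with z = -10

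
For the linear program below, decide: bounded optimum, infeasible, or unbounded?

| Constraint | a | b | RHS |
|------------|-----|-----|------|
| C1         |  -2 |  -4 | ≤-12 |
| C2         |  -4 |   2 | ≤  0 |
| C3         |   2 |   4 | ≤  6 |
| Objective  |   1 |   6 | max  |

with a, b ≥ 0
C3 requires 2a + 4b ≤ 6, while C1 (-2a - 4b ≤ -12) is equivalent to 2a + 4b ≥ 12. Together they would need 12 ≤ 2a + 4b ≤ 6, which is impossible since 12 > 6. No point satisfies all constraints.

The feasible region is empty; the LP is infeasible.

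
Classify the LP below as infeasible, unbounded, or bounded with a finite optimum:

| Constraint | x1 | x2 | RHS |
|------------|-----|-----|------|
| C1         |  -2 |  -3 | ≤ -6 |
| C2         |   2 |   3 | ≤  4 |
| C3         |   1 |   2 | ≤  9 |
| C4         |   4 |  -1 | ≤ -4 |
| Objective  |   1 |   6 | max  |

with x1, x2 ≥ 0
C2 requires 2x1 + 3x2 ≤ 4, while C1 (-2x1 - 3x2 ≤ -6) is equivalent to 2x1 + 3x2 ≥ 6. Together they would need 6 ≤ 2x1 + 3x2 ≤ 4, which is impossible since 6 > 4. No point satisfies all constraints.

Infeasible: no point satisfies all constraints simultaneously.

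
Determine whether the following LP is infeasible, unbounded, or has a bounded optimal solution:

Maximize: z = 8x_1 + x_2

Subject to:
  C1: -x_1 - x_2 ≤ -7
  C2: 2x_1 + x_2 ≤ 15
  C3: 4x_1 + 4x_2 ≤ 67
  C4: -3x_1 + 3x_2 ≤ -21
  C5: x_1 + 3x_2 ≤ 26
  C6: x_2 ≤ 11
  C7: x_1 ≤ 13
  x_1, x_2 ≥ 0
The point (7.5, 0) satisfies every constraint, so the LP is feasible; the constraints give x_1 ≤ 13 and x_2 ≤ 11, which with x_1, x_2 ≥ 0 keep the feasible region inside a bounded box. A feasible, bounded LP attains a finite optimum at a vertex.

The LP has an optimal solution: (7.5, 0) with z = 60.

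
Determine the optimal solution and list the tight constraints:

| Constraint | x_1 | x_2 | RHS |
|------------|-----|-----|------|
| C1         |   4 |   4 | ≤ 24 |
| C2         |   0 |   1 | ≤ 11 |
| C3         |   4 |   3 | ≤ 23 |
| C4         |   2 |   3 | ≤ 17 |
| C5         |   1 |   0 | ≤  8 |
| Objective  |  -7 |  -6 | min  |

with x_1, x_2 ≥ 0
Optimal: x_1 = 5, x_2 = 1
Slack at optimum:
  C1: slack = 0 (binding)
  C2: slack = 10
  C3: slack = 0 (binding)
  C4: slack = 4
  C5: slack = 3
  x_1 ≥ 0: x_1 = 5
  x_2 ≥ 0: x_2 = 1
Binding constraints: C1, C3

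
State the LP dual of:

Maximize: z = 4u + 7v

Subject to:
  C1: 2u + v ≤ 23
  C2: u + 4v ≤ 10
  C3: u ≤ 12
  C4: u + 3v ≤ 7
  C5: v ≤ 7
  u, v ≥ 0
Minimize: z = 23y1 + 10y2 + 12y3 + 7y4 + 7y5

Subject to:
  C1: -2y1 - y2 - y3 - y4 ≤ -4
  C2: -y1 - 4y2 - 3y4 - y5 ≤ -7
  y1, y2, y3, y4, y5 ≥ 0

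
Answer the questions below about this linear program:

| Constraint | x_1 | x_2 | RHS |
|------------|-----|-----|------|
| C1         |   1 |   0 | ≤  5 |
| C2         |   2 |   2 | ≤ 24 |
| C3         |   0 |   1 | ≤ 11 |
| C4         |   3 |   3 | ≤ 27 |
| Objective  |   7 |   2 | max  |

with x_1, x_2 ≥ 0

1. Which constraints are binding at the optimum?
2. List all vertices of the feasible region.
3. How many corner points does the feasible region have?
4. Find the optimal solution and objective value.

1. C1, C4
2. (0, 0), (5, 0), (5, 4), (0, 9)
3. 4
4. x_1 = 5, x_2 = 4, z = 43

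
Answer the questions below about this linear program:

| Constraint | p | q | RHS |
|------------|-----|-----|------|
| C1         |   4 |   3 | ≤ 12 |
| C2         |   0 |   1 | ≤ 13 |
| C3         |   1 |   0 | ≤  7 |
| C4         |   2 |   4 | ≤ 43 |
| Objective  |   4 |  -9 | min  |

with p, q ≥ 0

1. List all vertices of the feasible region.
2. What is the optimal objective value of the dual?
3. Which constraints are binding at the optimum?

1. (0, 0), (3, 0), (0, 4)
2. -36 (by strong duality, equal to the primal optimum)
3. C1, p ≥ 0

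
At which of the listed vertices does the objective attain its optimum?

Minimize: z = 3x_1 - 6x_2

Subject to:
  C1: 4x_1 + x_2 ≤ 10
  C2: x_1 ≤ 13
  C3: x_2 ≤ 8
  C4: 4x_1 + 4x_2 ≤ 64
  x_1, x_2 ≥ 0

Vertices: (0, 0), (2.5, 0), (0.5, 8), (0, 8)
(0, 8) with z = -48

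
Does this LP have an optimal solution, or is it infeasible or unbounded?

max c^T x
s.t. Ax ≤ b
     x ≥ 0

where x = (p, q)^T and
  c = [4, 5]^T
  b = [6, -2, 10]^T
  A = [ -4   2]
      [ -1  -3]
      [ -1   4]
Feasible point: (0, 1) satisfies every constraint, so the LP is feasible.
Direction d = (1, 0): for each constraint row a, a·d ≤ 0 —
  (-4)(1) + (2)(0) = -4 ≤ 0
  (-1)(1) + (-3)(0) = -1 ≤ 0
  (-1)(1) + (4)(0) = -1 ≤ 0
and d ≥ 0, so (0, 1) + t·d stays feasible for every t ≥ 0. Along this ray z = 4p + 5q changes by 4 per unit t, so z → +∞.

The LP is unbounded; z can be made arbitrarily large.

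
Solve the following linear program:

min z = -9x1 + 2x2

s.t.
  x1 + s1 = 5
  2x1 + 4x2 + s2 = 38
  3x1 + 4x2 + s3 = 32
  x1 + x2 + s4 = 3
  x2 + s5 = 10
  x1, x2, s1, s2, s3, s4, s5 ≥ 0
Each vertex is the intersection of two constraint boundaries that also satisfies all remaining constraints:
  x1 = 0 and x2 = 0 → (0, 0)
  x1 + x2 = 3 and x2 = 0 → (3, 0)
  x1 + x2 = 3 and x1 = 0 → (0, 3)

Evaluating z = -9x1 + 2x2 at each vertex:
  (0, 0): z = 0
  (3, 0): z = -27
  (0, 3): z = 6

The minimum is at (3, 0) with z = -27.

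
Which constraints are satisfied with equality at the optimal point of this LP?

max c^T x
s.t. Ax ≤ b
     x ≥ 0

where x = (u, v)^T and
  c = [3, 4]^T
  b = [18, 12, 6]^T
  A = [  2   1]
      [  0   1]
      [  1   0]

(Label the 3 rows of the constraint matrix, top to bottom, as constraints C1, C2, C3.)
Optimal: u = 3, v = 12
Binding: C1, C2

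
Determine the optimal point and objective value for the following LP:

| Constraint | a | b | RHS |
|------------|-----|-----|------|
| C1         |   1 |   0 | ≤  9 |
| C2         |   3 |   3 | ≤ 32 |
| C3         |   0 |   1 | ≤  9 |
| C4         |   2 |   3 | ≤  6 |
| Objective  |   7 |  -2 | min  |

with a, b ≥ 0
Each vertex is the intersection of two constraint boundaries that also satisfies all remaining constraints:
  a = 0 and b = 0 → (0, 0)
  2a + 3b = 6 and b = 0 → (3, 0)
  2a + 3b = 6 and a = 0 → (0, 2)

Evaluating z = 7a - 2b at each vertex:
  (0, 0): z = 0
  (3, 0): z = 21
  (0, 2): z = -4

The minimum is at (0, 2) with z = -4.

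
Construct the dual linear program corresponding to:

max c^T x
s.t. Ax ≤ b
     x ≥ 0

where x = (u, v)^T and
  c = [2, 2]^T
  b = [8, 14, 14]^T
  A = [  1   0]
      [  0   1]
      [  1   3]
Minimize: z = 8y1 + 14y2 + 14y3

Subject to:
  C1: -y1 - y3 ≤ -2
  C2: -y2 - 3y3 ≤ -2
  y1, y2, y3 ≥ 0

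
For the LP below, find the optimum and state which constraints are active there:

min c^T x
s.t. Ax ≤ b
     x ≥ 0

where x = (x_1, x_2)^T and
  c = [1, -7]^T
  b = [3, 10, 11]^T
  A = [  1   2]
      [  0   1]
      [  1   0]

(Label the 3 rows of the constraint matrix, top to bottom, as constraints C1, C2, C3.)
Optimal: x_1 = 0, x_2 = 1.5
Binding: C1, x_1 ≥ 0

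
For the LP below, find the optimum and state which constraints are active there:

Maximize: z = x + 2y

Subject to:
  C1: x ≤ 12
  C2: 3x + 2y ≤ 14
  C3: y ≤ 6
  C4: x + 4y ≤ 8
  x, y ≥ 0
Optimal: x = 4, y = 1
Binding: C2, C4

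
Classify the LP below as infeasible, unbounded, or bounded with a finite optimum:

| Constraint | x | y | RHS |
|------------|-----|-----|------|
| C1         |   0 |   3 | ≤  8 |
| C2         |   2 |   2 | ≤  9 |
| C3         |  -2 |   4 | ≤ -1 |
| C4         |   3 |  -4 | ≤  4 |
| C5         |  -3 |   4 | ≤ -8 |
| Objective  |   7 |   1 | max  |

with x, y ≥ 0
C4 requires 3x - 4y ≤ 4, while C5 (-3x + 4y ≤ -8) is equivalent to 3x - 4y ≥ 8. Together they would need 8 ≤ 3x - 4y ≤ 4, which is impossible since 8 > 4. No point satisfies all constraints.

Infeasible: no point satisfies all constraints simultaneously.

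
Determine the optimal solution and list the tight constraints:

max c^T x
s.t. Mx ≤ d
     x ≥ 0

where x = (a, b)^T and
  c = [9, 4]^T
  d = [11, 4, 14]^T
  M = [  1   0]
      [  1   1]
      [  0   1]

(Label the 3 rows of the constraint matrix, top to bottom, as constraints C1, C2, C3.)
Optimal: a = 4, b = 0
Slack at optimum:
  C1: slack = 7
  C2: slack = 0 (binding)
  C3: slack = 14
  a ≥ 0: a = 4
  b ≥ 0: b = 0 (binding)
Binding constraints: C2, b ≥ 0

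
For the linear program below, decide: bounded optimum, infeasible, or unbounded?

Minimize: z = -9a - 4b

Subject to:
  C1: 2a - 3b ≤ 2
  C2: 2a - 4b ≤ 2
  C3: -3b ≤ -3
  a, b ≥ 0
Feasible point: (0, 1) satisfies every constraint, so the LP is feasible.
Direction d = (0, 1): for each constraint row a, a·d ≤ 0 —
  (2)(0) + (-3)(1) = -3 ≤ 0
  (2)(0) + (-4)(1) = -4 ≤ 0
  (0)(0) + (-3)(1) = -3 ≤ 0
and d ≥ 0, so (0, 1) + t·d stays feasible for every t ≥ 0. Along this ray z = -9a - 4b changes by -4 per unit t, so z → −∞.

Unbounded: there is a feasible ray along which z → −∞.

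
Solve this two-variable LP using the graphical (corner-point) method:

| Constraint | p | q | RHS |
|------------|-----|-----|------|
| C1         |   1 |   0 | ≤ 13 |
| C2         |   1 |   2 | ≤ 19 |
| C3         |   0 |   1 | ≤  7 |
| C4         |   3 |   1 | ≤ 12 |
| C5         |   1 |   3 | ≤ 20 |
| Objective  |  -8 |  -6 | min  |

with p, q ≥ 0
Each vertex is the intersection of two constraint boundaries that also satisfies all remaining constraints:
  p = 0 and q = 0 → (0, 0)
  3p + q = 12 and q = 0 → (4, 0)
  3p + q = 12 and p + 3q = 20 → (2, 6)
  p + 3q = 20 and p = 0 → (0, 6.667)

Evaluating z = -8p - 6q at each vertex:
  (0, 0): z = 0
  (4, 0): z = -32
  (2, 6): z = -52
  (0, 6.667): z = -40

The minimum is at (2, 6) with z = -52.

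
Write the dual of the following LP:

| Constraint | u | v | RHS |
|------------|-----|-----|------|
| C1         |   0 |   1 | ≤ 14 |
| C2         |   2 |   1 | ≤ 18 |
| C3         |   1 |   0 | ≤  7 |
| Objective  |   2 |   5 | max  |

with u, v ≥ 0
Minimize: z = 14y1 + 18y2 + 7y3

Subject to:
  C1: -2y2 - y3 ≤ -2
  C2: -y1 - y2 ≤ -5
  y1, y2, y3 ≥ 0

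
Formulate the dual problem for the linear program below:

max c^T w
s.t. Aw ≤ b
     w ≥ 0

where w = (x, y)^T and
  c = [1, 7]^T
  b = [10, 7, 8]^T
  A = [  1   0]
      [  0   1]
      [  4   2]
Minimize: z = 10y1 + 7y2 + 8y3

Subject to:
  C1: -y1 - 4y3 ≤ -1
  C2: -y2 - 2y3 ≤ -7
  y1, y2, y3 ≥ 0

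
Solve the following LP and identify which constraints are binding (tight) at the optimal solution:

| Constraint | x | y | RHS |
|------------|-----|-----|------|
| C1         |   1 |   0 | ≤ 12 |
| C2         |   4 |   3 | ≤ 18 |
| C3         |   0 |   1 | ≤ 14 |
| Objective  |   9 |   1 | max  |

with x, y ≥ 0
Optimal: x = 4.5, y = 0
Binding: C2, y ≥ 0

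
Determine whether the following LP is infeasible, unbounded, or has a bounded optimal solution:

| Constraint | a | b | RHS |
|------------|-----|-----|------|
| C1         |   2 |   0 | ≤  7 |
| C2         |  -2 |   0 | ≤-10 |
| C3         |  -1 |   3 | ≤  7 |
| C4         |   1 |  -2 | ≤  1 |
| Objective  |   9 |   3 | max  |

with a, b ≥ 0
C1 requires 2a ≤ 7, while C2 (-2a ≤ -10) is equivalent to 2a ≥ 10. Together they would need 10 ≤ 2a ≤ 7, which is impossible since 10 > 7. No point satisfies all constraints.

Infeasible: no point satisfies all constraints simultaneously.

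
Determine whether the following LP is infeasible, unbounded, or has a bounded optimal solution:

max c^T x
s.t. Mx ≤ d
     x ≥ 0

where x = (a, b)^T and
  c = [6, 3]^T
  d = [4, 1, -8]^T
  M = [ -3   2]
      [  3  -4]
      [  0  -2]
Feasible point: (2, 4) satisfies every constraint, so the LP is feasible.
Direction d = (1, 1): for each constraint row a, a·d ≤ 0 —
  (-3)(1) + (2)(1) = -1 ≤ 0
  (3)(1) + (-4)(1) = -1 ≤ 0
  (0)(1) + (-2)(1) = -2 ≤ 0
and d ≥ 0, so (2, 4) + t·d stays feasible for every t ≥ 0. Along this ray z = 6a + 3b changes by 9 per unit t, so z → +∞.

The LP is unbounded; z can be made arbitrarily large.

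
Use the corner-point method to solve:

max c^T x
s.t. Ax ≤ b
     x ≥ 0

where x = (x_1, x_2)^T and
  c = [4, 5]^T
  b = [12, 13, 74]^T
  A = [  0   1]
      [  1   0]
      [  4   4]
Each vertex is the intersection of two constraint boundaries that also satisfies all remaining constraints:
  x_1 = 0 and x_2 = 0 → (0, 0)
  x_1 = 13 and x_2 = 0 → (13, 0)
  x_1 = 13 and 4x_1 + 4x_2 = 74 → (13, 5.5)
  x_2 = 12 and 4x_1 + 4x_2 = 74 → (6.5, 12)
  x_2 = 12 and x_1 = 0 → (0, 12)

Evaluating z = 4x_1 + 5x_2 at each vertex:
  (0, 0): z = 0
  (13, 0): z = 52
  (13, 5.5): z = 79.5
  (6.5, 12): z = 86
  (0, 12): z = 60

The maximum is at (6.5, 12) with z = 86.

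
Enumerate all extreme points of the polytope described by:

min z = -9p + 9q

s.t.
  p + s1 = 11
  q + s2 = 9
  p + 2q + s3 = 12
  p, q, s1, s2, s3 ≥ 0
Each vertex is the intersection of two constraint boundaries that also satisfies all remaining constraints:
  p = 0 and q = 0 → (0, 0)
  p = 11 and q = 0 → (11, 0)
  p = 11 and p + 2q = 12 → (11, 0.5)
  p + 2q = 12 and p = 0 → (0, 6)

Vertices: (0, 0), (11, 0), (11, 0.5), (0, 6)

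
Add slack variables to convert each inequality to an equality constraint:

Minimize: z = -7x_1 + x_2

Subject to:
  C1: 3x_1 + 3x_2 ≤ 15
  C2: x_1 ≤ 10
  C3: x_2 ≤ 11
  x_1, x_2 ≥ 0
min z = -7x_1 + x_2

s.t.
  3x_1 + 3x_2 + s1 = 15
  x_1 + s2 = 10
  x_2 + s3 = 11
  x_1, x_2, s1, s2, s3 ≥ 0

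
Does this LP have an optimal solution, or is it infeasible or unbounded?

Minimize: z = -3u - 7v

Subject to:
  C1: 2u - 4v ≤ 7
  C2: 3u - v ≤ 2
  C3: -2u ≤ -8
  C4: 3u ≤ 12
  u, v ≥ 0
Feasible point: (4, 10) satisfies every constraint, so the LP is feasible.
Direction d = (0, 1): for each constraint row a, a·d ≤ 0 —
  (2)(0) + (-4)(1) = -4 ≤ 0
  (3)(0) + (-1)(1) = -1 ≤ 0
  (-2)(0) + (0)(1) = 0 ≤ 0
  (3)(0) + (0)(1) = 0 ≤ 0
and d ≥ 0, so (4, 10) + t·d stays feasible for every t ≥ 0. Along this ray z = -3u - 7v changes by -7 per unit t, so z → −∞.

Unbounded: there is a feasible ray along which z → −∞.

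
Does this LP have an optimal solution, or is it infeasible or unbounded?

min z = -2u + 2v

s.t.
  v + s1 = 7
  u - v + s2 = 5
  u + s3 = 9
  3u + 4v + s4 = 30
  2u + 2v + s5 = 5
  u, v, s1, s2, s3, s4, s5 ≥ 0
The point (2.5, 0) satisfies every constraint, so the LP is feasible; the constraints give u ≤ 9 and v ≤ 7, which with u, v ≥ 0 keep the feasible region inside a bounded box. A feasible, bounded LP attains a finite optimum at a vertex.

Evaluating z = -2u + 2v at each vertex:
  (0, 0): z = 0
  (2.5, 0): z = -5
  (0, 2.5): z = 5

Bounded optimum: z* = -5 at (2.5, 0).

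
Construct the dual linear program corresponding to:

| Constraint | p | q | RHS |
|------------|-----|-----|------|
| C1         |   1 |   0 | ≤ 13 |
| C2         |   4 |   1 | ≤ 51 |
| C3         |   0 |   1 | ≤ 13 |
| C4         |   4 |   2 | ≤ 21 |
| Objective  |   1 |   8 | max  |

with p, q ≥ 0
Minimize: z = 13y1 + 51y2 + 13y3 + 21y4

Subject to:
  C1: -y1 - 4y2 - 4y4 ≤ -1
  C2: -y2 - y3 - 2y4 ≤ -8
  y1, y2, y3, y4 ≥ 0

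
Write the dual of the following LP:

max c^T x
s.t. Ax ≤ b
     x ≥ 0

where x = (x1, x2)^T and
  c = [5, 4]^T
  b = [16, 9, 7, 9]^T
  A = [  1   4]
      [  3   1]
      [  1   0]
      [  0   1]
Minimize: z = 16y1 + 9y2 + 7y3 + 9y4

Subject to:
  C1: -y1 - 3y2 - y3 ≤ -5
  C2: -4y1 - y2 - y4 ≤ -4
  y1, y2, y3, y4 ≥ 0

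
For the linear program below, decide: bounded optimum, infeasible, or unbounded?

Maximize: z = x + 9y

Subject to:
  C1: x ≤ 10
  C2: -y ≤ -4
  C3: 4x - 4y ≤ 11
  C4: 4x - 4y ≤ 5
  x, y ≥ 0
Feasible point: (0, 4) satisfies every constraint, so the LP is feasible.
Direction d = (0, 1): for each constraint row a, a·d ≤ 0 —
  (1)(0) + (0)(1) = 0 ≤ 0
  (0)(0) + (-1)(1) = -1 ≤ 0
  (4)(0) + (-4)(1) = -4 ≤ 0
  (4)(0) + (-4)(1) = -4 ≤ 0
and d ≥ 0, so (0, 4) + t·d stays feasible for every t ≥ 0. Along this ray z = x + 9y changes by 9 per unit t, so z → +∞.

The LP is unbounded; z can be made arbitrarily large.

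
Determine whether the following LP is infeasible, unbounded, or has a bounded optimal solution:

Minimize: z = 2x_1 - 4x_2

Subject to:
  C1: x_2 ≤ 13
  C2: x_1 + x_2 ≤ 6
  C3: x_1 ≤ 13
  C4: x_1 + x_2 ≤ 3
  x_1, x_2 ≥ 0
The point (0, 3) satisfies every constraint, so the LP is feasible; the constraints give x_1 ≤ 13 and x_2 ≤ 13, which with x_1, x_2 ≥ 0 keep the feasible region inside a bounded box. A feasible, bounded LP attains a finite optimum at a vertex.

Evaluating z = 2x_1 - 4x_2 at each vertex:
  (0, 0): z = 0
  (3, 0): z = 6
  (0, 3): z = -12

The LP has an optimal solution: (0, 3) with z = -12.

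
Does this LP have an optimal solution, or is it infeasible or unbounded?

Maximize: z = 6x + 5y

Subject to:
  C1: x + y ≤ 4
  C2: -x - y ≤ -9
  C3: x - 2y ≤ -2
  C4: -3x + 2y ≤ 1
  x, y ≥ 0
C1 requires x + y ≤ 4, while C2 (-x - y ≤ -9) is equivalent to x + y ≥ 9. Together they would need 9 ≤ x + y ≤ 4, which is impossible since 9 > 4. No point satisfies all constraints.

The feasible region is empty; the LP is infeasible.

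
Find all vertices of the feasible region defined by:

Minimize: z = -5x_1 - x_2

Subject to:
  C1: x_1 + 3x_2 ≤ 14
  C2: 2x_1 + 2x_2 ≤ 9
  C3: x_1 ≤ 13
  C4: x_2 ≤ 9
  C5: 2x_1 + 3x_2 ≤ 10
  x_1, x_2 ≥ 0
Each vertex is the intersection of two constraint boundaries that also satisfies all remaining constraints:
  x_1 = 0 and x_2 = 0 → (0, 0)
  2x_1 + 2x_2 = 9 and x_2 = 0 → (4.5, 0)
  2x_1 + 2x_2 = 9 and 2x_1 + 3x_2 = 10 → (3.5, 1)
  2x_1 + 3x_2 = 10 and x_1 = 0 → (0, 3.333)

Vertices: (0, 0), (4.5, 0), (3.5, 1), (0, 3.333)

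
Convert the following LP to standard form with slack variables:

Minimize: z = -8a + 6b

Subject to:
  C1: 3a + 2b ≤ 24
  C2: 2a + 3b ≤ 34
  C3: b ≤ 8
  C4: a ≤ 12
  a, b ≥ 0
min z = -8a + 6b

s.t.
  3a + 2b + s1 = 24
  2a + 3b + s2 = 34
  b + s3 = 8
  a + s4 = 12
  a, b, s1, s2, s3, s4 ≥ 0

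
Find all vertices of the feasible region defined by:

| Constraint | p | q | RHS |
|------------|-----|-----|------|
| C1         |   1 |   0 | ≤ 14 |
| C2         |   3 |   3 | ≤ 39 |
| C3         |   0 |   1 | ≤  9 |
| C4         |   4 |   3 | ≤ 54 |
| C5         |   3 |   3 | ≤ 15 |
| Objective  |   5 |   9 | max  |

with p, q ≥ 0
Each vertex is the intersection of two constraint boundaries that also satisfies all remaining constraints:
  p = 0 and q = 0 → (0, 0)
  3p + 3q = 15 and q = 0 → (5, 0)
  3p + 3q = 15 and p = 0 → (0, 5)

Vertices: (0, 0), (5, 0), (0, 5)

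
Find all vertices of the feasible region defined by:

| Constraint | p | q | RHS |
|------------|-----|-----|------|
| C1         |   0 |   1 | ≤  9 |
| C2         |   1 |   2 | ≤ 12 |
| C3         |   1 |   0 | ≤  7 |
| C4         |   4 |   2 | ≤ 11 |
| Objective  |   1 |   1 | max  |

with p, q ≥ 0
Each vertex is the intersection of two constraint boundaries that also satisfies all remaining constraints:
  p = 0 and q = 0 → (0, 0)
  4p + 2q = 11 and q = 0 → (2.75, 0)
  4p + 2q = 11 and p = 0 → (0, 5.5)

Vertices: (0, 0), (2.75, 0), (0, 5.5)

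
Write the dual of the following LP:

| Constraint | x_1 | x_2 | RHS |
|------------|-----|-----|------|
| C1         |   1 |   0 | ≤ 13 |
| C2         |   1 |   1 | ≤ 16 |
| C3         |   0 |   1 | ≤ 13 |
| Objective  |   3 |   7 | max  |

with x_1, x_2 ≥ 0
Minimize: z = 13y1 + 16y2 + 13y3

Subject to:
  C1: -y1 - y2 ≤ -3
  C2: -y2 - y3 ≤ -7
  y1, y2, y3 ≥ 0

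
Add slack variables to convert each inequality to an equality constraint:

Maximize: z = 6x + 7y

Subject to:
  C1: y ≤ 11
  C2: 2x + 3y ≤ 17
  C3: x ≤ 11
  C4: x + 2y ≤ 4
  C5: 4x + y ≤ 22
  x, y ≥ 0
max z = 6x + 7y

s.t.
  y + s1 = 11
  2x + 3y + s2 = 17
  x + s3 = 11
  x + 2y + s4 = 4
  4x + y + s5 = 22
  x, y, s1, s2, s3, s4, s5 ≥ 0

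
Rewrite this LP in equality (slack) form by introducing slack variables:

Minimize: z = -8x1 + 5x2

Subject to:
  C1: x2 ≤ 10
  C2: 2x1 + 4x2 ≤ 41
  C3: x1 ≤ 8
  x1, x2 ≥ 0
min z = -8x1 + 5x2

s.t.
  x2 + s1 = 10
  2x1 + 4x2 + s2 = 41
  x1 + s3 = 8
  x1, x2, s1, s2, s3 ≥ 0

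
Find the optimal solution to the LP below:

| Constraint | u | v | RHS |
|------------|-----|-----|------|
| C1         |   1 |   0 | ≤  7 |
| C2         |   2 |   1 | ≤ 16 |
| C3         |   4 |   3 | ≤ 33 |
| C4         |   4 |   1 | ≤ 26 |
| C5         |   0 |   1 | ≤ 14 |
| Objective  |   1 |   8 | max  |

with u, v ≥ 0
Each vertex is the intersection of two constraint boundaries that also satisfies all remaining constraints:
  u = 0 and v = 0 → (0, 0)
  4u + v = 26 and v = 0 → (6.5, 0)
  4u + 3v = 33 and 4u + v = 26 → (5.625, 3.5)
  4u + 3v = 33 and u = 0 → (0, 11)

Evaluating z = u + 8v at each vertex:
  (0, 0): z = 0
  (6.5, 0): z = 6.5
  (5.625, 3.5): z = 33.62
  (0, 11): z = 88

The maximum is at (0, 11) with z = 88.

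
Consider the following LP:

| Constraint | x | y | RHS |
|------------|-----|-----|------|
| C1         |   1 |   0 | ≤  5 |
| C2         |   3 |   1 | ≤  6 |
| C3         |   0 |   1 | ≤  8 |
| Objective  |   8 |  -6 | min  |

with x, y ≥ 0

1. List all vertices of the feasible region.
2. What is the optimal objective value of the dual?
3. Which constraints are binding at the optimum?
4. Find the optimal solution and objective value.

1. (0, 0), (2, 0), (0, 6)
2. -36 (by strong duality, equal to the primal optimum)
3. C2, x ≥ 0
4. x = 0, y = 6, z = -36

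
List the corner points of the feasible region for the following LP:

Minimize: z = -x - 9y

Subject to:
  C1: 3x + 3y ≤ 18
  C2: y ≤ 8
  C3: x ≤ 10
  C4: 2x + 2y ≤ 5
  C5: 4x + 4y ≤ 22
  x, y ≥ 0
Each vertex is the intersection of two constraint boundaries that also satisfies all remaining constraints:
  x = 0 and y = 0 → (0, 0)
  2x + 2y = 5 and y = 0 → (2.5, 0)
  2x + 2y = 5 and x = 0 → (0, 2.5)

Vertices: (0, 0), (2.5, 0), (0, 2.5)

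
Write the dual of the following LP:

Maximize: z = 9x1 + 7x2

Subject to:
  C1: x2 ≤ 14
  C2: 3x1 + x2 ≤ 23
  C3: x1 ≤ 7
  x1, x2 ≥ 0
Minimize: z = 14y1 + 23y2 + 7y3

Subject to:
  C1: -3y2 - y3 ≤ -9
  C2: -y1 - y2 ≤ -7
  y1, y2, y3 ≥ 0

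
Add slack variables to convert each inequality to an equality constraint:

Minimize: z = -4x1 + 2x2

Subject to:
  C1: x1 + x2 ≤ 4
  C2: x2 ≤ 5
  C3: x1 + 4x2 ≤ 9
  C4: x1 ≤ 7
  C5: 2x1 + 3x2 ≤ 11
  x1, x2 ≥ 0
min z = -4x1 + 2x2

s.t.
  x1 + x2 + s1 = 4
  x2 + s2 = 5
  x1 + 4x2 + s3 = 9
  x1 + s4 = 7
  2x1 + 3x2 + s5 = 11
  x1, x2, s1, s2, s3, s4, s5 ≥ 0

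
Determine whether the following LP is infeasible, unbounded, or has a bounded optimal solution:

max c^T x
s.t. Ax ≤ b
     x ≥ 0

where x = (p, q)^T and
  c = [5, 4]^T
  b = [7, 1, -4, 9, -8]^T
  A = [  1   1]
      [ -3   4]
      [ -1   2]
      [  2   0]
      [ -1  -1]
One constraint requires p + q ≤ 7, while the constraint -p - q ≤ -8 is equivalent to p + q ≥ 8. Together they would need 8 ≤ p + q ≤ 7, which is impossible since 8 > 7. No point satisfies all constraints.

The feasible region is empty; the LP is infeasible.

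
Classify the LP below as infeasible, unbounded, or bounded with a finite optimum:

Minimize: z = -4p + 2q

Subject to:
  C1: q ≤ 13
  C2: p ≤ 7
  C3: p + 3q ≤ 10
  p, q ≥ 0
The point (7, 0) satisfies every constraint, so the LP is feasible; the constraints give p ≤ 7 and q ≤ 13, which with p, q ≥ 0 keep the feasible region inside a bounded box. A feasible, bounded LP attains a finite optimum at a vertex.

Feasible with finite optimum z* = -28 at (7, 0).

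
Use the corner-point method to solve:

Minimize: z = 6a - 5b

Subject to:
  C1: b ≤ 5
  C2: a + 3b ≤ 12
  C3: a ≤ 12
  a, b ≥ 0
Each vertex is the intersection of two constraint boundaries that also satisfies all remaining constraints:
  a = 0 and b = 0 → (0, 0)
  a + 3b = 12 and a = 12 → (12, 0)
  a + 3b = 12 and a = 0 → (0, 4)

Evaluating z = 6a - 5b at each vertex:
  (0, 0): z = 0
  (12, 0): z = 72
  (0, 4): z = -20

The minimum is at (0, 4) with z = -20.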